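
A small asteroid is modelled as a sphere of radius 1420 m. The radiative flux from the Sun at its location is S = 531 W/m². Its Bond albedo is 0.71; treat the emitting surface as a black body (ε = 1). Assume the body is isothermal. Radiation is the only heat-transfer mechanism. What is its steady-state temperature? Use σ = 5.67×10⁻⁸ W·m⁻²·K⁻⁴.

At equilibrium, absorbed power = emitted power.
Absorbing cross-section = πr² = 6.335×10⁶ m²; emitting surface = 4πr² = 2.534×10⁷ m² (ratio 4).
(1−a)S·A_cross = εσ·A_surf·T⁴  ⇒  T⁴ = (1−a)S/(4σ).
T⁴ = 0.290·531/(4·5.67×10⁻⁸) = 6.790×10⁸ K⁴.
T = (6.790×10⁸)^(1/4).

T ≈ 161 K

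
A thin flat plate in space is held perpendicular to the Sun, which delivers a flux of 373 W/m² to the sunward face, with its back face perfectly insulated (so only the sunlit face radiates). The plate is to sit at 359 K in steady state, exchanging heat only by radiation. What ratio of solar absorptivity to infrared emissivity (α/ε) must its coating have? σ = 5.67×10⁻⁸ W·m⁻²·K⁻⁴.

α/ε ≈ 2.52

Balance: αS·A = εσ·1A·T⁴ ⇒ α/ε = σT⁴/S.
α/ε = 5.67×10⁻⁸·(359)⁴/373 = 5.67×10⁻⁸·1.661×10¹⁰/373.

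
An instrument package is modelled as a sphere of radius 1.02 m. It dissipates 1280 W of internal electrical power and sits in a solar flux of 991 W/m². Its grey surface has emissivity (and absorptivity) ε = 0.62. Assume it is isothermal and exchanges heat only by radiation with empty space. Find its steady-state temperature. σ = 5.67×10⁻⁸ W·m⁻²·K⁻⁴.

T ≈ 291 K

At steady state, absorbed solar power + internal power = radiated power.
Absorbed: α·S·A_cross = 0.62·991·3.269 = 2008 W (cross-section πr²).
Total input = 2008 + 1280 = 3288 W.
Radiated: εσ·A_surf·T⁴ with A_surf = 4πr² = 13.07 m².
T⁴ = 3288/(0.62·5.67×10⁻⁸·13.07) = 7.154×10⁹ K⁴.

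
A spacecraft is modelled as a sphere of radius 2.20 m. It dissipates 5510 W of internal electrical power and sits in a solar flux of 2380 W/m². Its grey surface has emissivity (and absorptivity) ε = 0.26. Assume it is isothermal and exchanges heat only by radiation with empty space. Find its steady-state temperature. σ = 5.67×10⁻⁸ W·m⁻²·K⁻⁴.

T ≈ 359 K

At steady state, absorbed solar power + internal power = radiated power.
Absorbed: α·S·A_cross = 0.26·2380·15.21 = 9409 W (cross-section πr²).
Total input = 9409 + 5510 = 14920 W.
Radiated: εσ·A_surf·T⁴ with A_surf = 4πr² = 60.82 m².
T⁴ = 14920/(0.26·5.67×10⁻⁸·60.82) = 1.664×10¹⁰ K⁴.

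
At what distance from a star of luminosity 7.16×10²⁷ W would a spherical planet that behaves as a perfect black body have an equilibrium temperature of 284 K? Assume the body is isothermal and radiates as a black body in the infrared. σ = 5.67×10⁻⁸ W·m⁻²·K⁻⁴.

d ≈ 6.21×10¹¹ m

For an isothermal black-emitting sphere, (1−a)S·πr² = σ·4πr²·T⁴ ⇒ S = 4σT⁴/(1−a).
S = 4·5.67×10⁻⁸·(284)⁴/1.00 = 1475 W/m².
Flux falls as S = L/(4πd²), so d = √(L/(4πS)) = √(7.16×10²⁷/(4π·1475)).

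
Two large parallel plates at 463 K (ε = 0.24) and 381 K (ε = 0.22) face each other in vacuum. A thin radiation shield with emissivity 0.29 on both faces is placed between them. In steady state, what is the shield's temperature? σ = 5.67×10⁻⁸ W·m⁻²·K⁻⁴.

T_s ≈ 429 K

In steady state the net flux on the hot side equals that on the cold side.
σ(T₁⁴−T_s⁴)/D₁ = σ(T_s⁴−T₂⁴)/D₂, with D₁ = 1/ε₁+1/ε_s−1 = 6.615, D₂ = 1/ε_s+1/ε₂−1 = 6.994.
Solve for T_s⁴: T_s⁴ = (D₂·T₁⁴ + D₁·T₂⁴)/(D₁+D₂) = 3.386×10¹⁰ K⁴.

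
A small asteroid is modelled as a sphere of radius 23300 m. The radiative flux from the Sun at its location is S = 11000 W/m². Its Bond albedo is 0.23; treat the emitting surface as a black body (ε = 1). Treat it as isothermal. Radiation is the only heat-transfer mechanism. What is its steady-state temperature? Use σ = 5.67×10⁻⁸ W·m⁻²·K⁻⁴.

At equilibrium, absorbed power = emitted power.
Absorbing cross-section = πr² = 1.706×10⁹ m²; emitting surface = 4πr² = 6.822×10⁹ m² (ratio 4).
(1−a)S·A_cross = εσ·A_surf·T⁴  ⇒  T⁴ = (1−a)S/(4σ).
T⁴ = 0.770·11000/(4·5.67×10⁻⁸) = 3.735×10¹⁰ K⁴.
T = (3.735×10¹⁰)^(1/4).

T ≈ 440 K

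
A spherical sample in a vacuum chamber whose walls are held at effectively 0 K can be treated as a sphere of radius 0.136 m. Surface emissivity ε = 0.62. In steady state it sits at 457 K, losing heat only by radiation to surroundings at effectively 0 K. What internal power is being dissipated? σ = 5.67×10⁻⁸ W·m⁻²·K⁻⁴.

Steady state: P = εσA T⁴.
A = 4πr² = 0.2324 m²; T⁴ = (457)⁴ = 4.362×10¹⁰ K⁴.
P = 0.62 × 5.67×10⁻⁸ × 0.2324 × 4.362×10¹⁰.

P ≈ 356 W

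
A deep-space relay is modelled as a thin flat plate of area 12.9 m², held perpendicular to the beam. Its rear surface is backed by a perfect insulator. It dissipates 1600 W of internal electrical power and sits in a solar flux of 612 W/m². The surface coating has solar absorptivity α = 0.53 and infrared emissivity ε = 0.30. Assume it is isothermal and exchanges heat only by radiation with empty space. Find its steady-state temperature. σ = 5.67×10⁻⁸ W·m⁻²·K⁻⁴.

T ≈ 403 K

At steady state, absorbed solar power + internal power = radiated power.
Absorbed: α·S·A_cross = 0.53·612·12.90 = 4184 W (cross-section A).
Total input = 4184 + 1600 = 5784 W.
Radiated: εσ·A_surf·T⁴ with A_surf = A = 12.90 m².
T⁴ = 5784/(0.30·5.67×10⁻⁸·12.90) = 2.636×10¹⁰ K⁴.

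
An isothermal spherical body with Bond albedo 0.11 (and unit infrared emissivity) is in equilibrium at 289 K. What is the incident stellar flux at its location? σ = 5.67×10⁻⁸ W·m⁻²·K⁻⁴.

(1−a)S·πr² = σ·4πr²·T⁴ ⇒ S = 4σT⁴/(1−a).
S = 4·5.67×10⁻⁸·6.976×10⁹/0.890.

S ≈ 1780 W/m²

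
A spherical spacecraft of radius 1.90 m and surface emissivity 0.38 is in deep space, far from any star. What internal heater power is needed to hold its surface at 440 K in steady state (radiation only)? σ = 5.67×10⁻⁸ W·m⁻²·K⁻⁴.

P = εσ·4πr²·T⁴.
4πr² = 45.36 m²; T⁴ = 3.748×10¹⁰ K⁴.
P = 0.38·5.67×10⁻⁸·45.36·3.748×10¹⁰.

P ≈ 36600 W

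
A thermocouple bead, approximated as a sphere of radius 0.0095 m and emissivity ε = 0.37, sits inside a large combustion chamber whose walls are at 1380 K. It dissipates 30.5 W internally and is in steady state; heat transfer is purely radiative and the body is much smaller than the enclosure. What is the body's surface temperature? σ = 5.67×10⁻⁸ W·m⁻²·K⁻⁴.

For a small grey body in a large enclosure, net radiated power = εσA(T⁴ − T_w⁴).
Steady state: P = εσA(T⁴ − T_w⁴) with A = 4πr² = 0.001134 m².
T⁴ = P/(εσA) + T_w⁴ = 30.5/(0.37·5.67×10⁻⁸·0.001134) + (1380)⁴
    = 1.282×10¹² + 3.627×10¹² = 4.909×10¹² K⁴.

T ≈ 1490 K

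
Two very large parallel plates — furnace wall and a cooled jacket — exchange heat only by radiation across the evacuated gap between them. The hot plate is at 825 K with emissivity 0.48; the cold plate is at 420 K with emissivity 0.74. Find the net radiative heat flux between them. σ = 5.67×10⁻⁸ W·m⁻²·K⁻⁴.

For two infinite grey parallel plates, q = σ(T₁⁴ − T₂⁴)/(1/ε₁ + 1/ε₂ − 1).
T₁⁴ − T₂⁴ = 4.633×10¹¹ − 3.112×10¹⁰ = 4.321×10¹¹ K⁴.
1/ε₁ + 1/ε₂ − 1 = 2.083 + 1.351 − 1 = 2.435.
q = 5.67×10⁻⁸ × 4.321×10¹¹ / 2.435.

q ≈ 10100 W/m²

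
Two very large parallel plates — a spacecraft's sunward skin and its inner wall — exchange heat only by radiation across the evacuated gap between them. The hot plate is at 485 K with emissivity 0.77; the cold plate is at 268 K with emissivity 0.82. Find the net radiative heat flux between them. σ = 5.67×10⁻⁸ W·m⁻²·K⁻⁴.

q ≈ 1870 W/m²

For two infinite grey parallel plates, q = σ(T₁⁴ − T₂⁴)/(1/ε₁ + 1/ε₂ − 1).
T₁⁴ − T₂⁴ = 5.533×10¹⁰ − 5.159×10⁹ = 5.017×10¹⁰ K⁴.
1/ε₁ + 1/ε₂ − 1 = 1.299 + 1.220 − 1 = 1.518.
q = 5.67×10⁻⁸ × 5.017×10¹⁰ / 1.518.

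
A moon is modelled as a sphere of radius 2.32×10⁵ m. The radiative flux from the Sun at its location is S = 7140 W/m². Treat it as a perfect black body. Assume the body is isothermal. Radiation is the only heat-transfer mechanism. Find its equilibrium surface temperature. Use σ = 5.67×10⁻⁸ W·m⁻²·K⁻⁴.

At equilibrium, absorbed power = emitted power.
Absorbing cross-section = πr² = 1.691×10¹¹ m²; emitting surface = 4πr² = 6.764×10¹¹ m² (ratio 4).
S·A_cross = εσ·A_surf·T⁴  ⇒  T⁴ = S/(4σ).
T⁴ = 1.00·7140/(4·5.67×10⁻⁸) = 3.148×10¹⁰ K⁴.
T = (3.148×10¹⁰)^(1/4).

T ≈ 421 K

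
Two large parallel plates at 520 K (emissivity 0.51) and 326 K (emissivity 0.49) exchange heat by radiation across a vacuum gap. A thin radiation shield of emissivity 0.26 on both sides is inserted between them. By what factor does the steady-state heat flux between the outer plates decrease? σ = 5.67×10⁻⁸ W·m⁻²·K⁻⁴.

Without shield: q₀ = σΔ(T⁴)/(1/ε₁+1/ε₂−1) with denominator 3.002.
With shield the two gaps are in series; the resistances add: (1/ε₁+1/ε_s−1)+(1/ε_s+1/ε₂−1) = 4.807+4.887 = 9.694.
Heat-flux ratio q₀/q = 9.694/3.002.

factor ≈ 3.23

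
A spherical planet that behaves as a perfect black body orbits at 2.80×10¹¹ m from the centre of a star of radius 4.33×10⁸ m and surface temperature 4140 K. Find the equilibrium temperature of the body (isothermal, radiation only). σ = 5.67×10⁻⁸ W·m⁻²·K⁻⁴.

T ≈ 115 K

The star's surface emits σT_*⁴; at distance d the flux is S = σT_*⁴(R_*/d)².
S = 5.67×10⁻⁸·(4140)⁴·(4.33×10⁸/2.80×10¹¹)² = 39.83 W/m².
For an isothermal sphere T⁴ = (1−a)S/(4σ) = 1.756×10⁸ K⁴.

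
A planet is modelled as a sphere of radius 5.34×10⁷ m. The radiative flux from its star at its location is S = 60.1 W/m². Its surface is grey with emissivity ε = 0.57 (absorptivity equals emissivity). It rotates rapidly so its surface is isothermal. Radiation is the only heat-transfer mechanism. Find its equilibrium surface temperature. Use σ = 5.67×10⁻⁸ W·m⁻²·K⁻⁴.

T ≈ 128 K

At equilibrium, absorbed power = emitted power.
Absorbing cross-section = πr² = 8.958×10¹⁵ m²; emitting surface = 4πr² = 3.583×10¹⁶ m² (ratio 4).
εS·A_cross = εσ·A_surf·T⁴  ⇒  T⁴ = S/(4σ)   (ε cancels).
T⁴ = 60.1/(4·5.67×10⁻⁸) = 2.650×10⁸ K⁴.
T = (2.650×10⁸)^(1/4).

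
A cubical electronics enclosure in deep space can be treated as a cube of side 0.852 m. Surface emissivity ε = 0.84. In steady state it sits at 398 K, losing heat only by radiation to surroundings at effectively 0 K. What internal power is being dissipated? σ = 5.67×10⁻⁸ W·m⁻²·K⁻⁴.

P ≈ 5210 W

Steady state: P = εσA T⁴.
A = 6L² = 4.355 m²; T⁴ = (398)⁴ = 2.509×10¹⁰ K⁴.
P = 0.84 × 5.67×10⁻⁸ × 4.355 × 2.509×10¹⁰.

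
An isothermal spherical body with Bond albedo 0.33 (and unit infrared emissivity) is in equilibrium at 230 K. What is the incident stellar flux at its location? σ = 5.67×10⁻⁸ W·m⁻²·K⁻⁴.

(1−a)S·πr² = σ·4πr²·T⁴ ⇒ S = 4σT⁴/(1−a).
S = 4·5.67×10⁻⁸·2.798×10⁹/0.670.

S ≈ 947 W/m²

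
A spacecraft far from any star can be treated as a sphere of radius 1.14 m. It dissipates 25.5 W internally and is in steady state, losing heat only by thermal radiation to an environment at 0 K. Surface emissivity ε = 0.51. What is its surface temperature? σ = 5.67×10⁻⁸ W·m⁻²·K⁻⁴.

Steady state: internal power = radiated power, P = εσA T⁴.
Radiating area A = 4πr² = 16.33 m².
T⁴ = P/(εσA) = 25.5/(0.51·5.67×10⁻⁸·16.33) = 5.400×10⁷ K⁴.
T = (5.400×10⁷)^(1/4).

T ≈ 85.7 K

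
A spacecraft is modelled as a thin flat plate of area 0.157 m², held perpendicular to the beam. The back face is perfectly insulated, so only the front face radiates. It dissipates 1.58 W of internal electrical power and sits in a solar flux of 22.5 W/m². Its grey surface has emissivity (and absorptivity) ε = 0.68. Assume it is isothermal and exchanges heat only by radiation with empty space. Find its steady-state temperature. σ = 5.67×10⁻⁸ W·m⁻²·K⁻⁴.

At steady state, absorbed solar power + internal power = radiated power.
Absorbed: α·S·A_cross = 0.68·22.5·0.1570 = 2.402 W (cross-section A).
Total input = 2.402 + 1.58 = 3.982 W.
Radiated: εσ·A_surf·T⁴ with A_surf = A = 0.1570 m².
T⁴ = 3.982/(0.68·5.67×10⁻⁸·0.1570) = 6.578×10⁸ K⁴.

T ≈ 160 K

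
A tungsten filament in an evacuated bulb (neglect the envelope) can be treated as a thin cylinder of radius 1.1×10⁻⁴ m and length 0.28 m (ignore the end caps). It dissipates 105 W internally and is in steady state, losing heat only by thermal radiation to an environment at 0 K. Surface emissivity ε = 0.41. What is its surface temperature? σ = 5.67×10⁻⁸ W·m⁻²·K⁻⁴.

Steady state: internal power = radiated power, P = εσA T⁴.
Radiating area A = 2πrL = 1.935×10⁻⁴ m².
T⁴ = P/(εσA) = 105/(0.41·5.67×10⁻⁸·1.935×10⁻⁴) = 2.334×10¹³ K⁴.
T = (2.334×10¹³)^(1/4).

T ≈ 2200 K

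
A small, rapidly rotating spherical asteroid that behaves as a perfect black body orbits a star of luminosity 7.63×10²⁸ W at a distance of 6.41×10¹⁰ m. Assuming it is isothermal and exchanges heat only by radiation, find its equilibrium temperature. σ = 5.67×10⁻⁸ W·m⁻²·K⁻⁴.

T ≈ 1600 K

First find the stellar flux at distance d: S = L/(4πd²) = 7.63×10²⁸/(4π·(6.41×10¹⁰)²) = 1.478×10⁶ W/m².
For an isothermal sphere, absorbed (1−a)S·πr² = emitted σ·4πr²·T⁴, so T⁴ = (1−a)S/(4σ).
T⁴ = 1.00·1.478×10⁶/(4·5.67×10⁻⁸) = 6.516×10¹² K⁴.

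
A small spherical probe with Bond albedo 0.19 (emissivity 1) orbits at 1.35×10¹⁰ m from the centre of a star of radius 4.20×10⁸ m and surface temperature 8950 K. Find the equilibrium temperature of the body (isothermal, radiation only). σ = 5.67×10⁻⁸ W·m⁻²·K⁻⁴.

T ≈ 1060 K

The star's surface emits σT_*⁴; at distance d the flux is S = σT_*⁴(R_*/d)².
S = 5.67×10⁻⁸·(8950)⁴·(4.20×10⁸/1.35×10¹⁰)² = 3.521×10⁵ W/m².
For an isothermal sphere T⁴ = (1−a)S/(4σ) = 1.258×10¹² K⁴.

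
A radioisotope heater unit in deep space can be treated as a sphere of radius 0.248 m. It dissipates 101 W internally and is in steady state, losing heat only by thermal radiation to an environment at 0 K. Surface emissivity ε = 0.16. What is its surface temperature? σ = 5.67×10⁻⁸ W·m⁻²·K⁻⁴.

T ≈ 346 K

Steady state: internal power = radiated power, P = εσA T⁴.
Radiating area A = 4πr² = 0.7729 m².
T⁴ = P/(εσA) = 101/(0.16·5.67×10⁻⁸·0.7729) = 1.440×10¹⁰ K⁴.
T = (1.440×10¹⁰)^(1/4).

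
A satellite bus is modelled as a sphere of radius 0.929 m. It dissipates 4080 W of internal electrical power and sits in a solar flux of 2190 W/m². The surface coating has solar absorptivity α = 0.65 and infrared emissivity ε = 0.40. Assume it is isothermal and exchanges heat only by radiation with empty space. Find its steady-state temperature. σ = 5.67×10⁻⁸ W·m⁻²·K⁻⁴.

At steady state, absorbed solar power + internal power = radiated power.
Absorbed: α·S·A_cross = 0.65·2190·2.711 = 3860 W (cross-section πr²).
Total input = 3860 + 4080 = 7940 W.
Radiated: εσ·A_surf·T⁴ with A_surf = 4πr² = 10.85 m².
T⁴ = 7940/(0.40·5.67×10⁻⁸·10.85) = 3.228×10¹⁰ K⁴.

T ≈ 424 K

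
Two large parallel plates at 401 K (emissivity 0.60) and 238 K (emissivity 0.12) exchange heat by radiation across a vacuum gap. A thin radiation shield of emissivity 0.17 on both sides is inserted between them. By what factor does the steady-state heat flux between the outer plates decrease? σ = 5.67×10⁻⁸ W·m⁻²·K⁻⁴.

factor ≈ 2.20

Without shield: q₀ = σΔ(T⁴)/(1/ε₁+1/ε₂−1) with denominator 9.000.
With shield the two gaps are in series; the resistances add: (1/ε₁+1/ε_s−1)+(1/ε_s+1/ε₂−1) = 6.549+13.22 = 19.76.
Heat-flux ratio q₀/q = 19.76/9.000.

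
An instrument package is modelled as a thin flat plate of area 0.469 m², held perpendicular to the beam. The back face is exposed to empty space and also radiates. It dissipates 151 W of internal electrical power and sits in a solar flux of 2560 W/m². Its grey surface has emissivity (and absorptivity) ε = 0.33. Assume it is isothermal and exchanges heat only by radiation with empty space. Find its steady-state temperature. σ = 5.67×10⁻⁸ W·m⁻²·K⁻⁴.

At steady state, absorbed solar power + internal power = radiated power.
Absorbed: α·S·A_cross = 0.33·2560·0.4690 = 396.2 W (cross-section A).
Total input = 396.2 + 151 = 547.2 W.
Radiated: εσ·A_surf·T⁴ with A_surf = 2A = 0.9380 m².
T⁴ = 547.2/(0.33·5.67×10⁻⁸·0.9380) = 3.118×10¹⁰ K⁴.

T ≈ 420 K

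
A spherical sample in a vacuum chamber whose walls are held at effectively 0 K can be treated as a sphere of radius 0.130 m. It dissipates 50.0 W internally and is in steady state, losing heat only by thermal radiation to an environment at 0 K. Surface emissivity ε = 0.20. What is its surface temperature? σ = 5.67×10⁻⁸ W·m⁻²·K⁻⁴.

Steady state: internal power = radiated power, P = εσA T⁴.
Radiating area A = 4πr² = 0.2124 m².
T⁴ = P/(εσA) = 50.0/(0.20·5.67×10⁻⁸·0.2124) = 2.076×10¹⁰ K⁴.
T = (2.076×10¹⁰)^(1/4).

T ≈ 380 K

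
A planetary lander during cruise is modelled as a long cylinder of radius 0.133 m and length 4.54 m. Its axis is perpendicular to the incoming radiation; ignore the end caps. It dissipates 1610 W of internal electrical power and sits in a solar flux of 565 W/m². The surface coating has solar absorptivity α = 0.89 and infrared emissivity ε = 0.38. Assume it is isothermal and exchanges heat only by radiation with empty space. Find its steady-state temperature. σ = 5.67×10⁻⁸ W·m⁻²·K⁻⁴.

T ≈ 406 K

At steady state, absorbed solar power + internal power = radiated power.
Absorbed: α·S·A_cross = 0.89·565·1.208 = 607.3 W (cross-section 2rL).
Total input = 607.3 + 1610 = 2217 W.
Radiated: εσ·A_surf·T⁴ with A_surf = 2πrL = 3.794 m².
T⁴ = 2217/(0.38·5.67×10⁻⁸·3.794) = 2.712×10¹⁰ K⁴.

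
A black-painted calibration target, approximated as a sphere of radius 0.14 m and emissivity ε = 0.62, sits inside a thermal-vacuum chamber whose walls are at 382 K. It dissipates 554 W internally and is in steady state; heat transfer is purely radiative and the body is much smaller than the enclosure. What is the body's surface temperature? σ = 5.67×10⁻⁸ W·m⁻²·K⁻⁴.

T ≈ 540 K

For a small grey body in a large enclosure, net radiated power = εσA(T⁴ − T_w⁴).
Steady state: P = εσA(T⁴ − T_w⁴) with A = 4πr² = 0.2463 m².
T⁴ = P/(εσA) + T_w⁴ = 554/(0.62·5.67×10⁻⁸·0.2463) + (382)⁴
    = 6.398×10¹⁰ + 2.129×10¹⁰ = 8.528×10¹⁰ K⁴.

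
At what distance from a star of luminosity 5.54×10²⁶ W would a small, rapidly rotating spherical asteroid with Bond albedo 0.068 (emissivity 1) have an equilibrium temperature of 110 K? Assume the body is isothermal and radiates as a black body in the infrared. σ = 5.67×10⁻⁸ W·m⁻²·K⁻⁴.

For an isothermal black-emitting sphere, (1−a)S·πr² = σ·4πr²·T⁴ ⇒ S = 4σT⁴/(1−a).
S = 4·5.67×10⁻⁸·(110)⁴/0.932 = 35.63 W/m².
Flux falls as S = L/(4πd²), so d = √(L/(4πS)) = √(5.54×10²⁶/(4π·35.63)).

d ≈ 1.11×10¹² m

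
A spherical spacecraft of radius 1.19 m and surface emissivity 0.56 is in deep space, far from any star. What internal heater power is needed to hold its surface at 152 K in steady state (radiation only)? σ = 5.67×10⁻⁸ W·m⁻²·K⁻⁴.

P ≈ 302 W

P = εσ·4πr²·T⁴.
4πr² = 17.80 m²; T⁴ = 5.338×10⁸ K⁴.
P = 0.56·5.67×10⁻⁸·17.80·5.338×10⁸.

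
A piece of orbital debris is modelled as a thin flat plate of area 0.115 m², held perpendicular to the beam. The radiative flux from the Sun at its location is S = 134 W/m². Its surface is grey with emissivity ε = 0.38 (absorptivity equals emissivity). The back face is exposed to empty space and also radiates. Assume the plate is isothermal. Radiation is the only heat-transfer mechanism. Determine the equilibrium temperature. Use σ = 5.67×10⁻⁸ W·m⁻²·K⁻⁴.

T ≈ 185 K

At equilibrium, absorbed power = emitted power.
Absorbing cross-section = A = 0.1150 m²; emitting surface = 2A = 0.2300 m² (ratio 2).
εS·A_cross = εσ·A_surf·T⁴  ⇒  T⁴ = S/(2σ)   (ε cancels).
T⁴ = 134/(2·5.67×10⁻⁸) = 1.182×10⁹ K⁴.
T = (1.182×10⁹)^(1/4).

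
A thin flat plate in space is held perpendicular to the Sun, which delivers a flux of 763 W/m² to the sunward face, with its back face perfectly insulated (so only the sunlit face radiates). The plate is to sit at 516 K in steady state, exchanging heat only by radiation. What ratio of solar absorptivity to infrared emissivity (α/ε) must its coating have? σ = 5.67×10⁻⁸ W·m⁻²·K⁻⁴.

α/ε ≈ 5.27

Balance: αS·A = εσ·1A·T⁴ ⇒ α/ε = σT⁴/S.
α/ε = 5.67×10⁻⁸·(516)⁴/763 = 5.67×10⁻⁸·7.089×10¹⁰/763.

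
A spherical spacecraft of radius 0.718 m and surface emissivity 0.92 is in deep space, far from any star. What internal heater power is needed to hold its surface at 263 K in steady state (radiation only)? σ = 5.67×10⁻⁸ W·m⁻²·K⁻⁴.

P ≈ 1620 W

P = εσ·4πr²·T⁴.
4πr² = 6.478 m²; T⁴ = 4.784×10⁹ K⁴.
P = 0.92·5.67×10⁻⁸·6.478·4.784×10⁹.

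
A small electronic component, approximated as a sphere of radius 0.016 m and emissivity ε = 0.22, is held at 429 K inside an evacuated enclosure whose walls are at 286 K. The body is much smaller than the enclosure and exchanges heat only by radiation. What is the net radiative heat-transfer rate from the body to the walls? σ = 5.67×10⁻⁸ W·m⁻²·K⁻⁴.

For a small grey body in a large enclosure: P_net = εσA(T_body⁴ − T_wall⁴).
A = 4πr² = 0.003217 m²; T_body⁴ − T_wall⁴ = 3.387×10¹⁰ − 6.691×10⁹ = 2.718×10¹⁰ K⁴.
|P_net| = 0.22·5.67×10⁻⁸·0.003217·2.718×10¹⁰.

P_net ≈ 1.09 W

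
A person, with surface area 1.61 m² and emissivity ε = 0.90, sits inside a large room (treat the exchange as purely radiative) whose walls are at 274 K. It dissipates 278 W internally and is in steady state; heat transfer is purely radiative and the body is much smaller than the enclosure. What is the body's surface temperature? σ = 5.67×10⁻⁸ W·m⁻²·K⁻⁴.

T ≈ 308 K

For a small grey body in a large enclosure, net radiated power = εσA(T⁴ − T_w⁴).
Steady state: P = εσA(T⁴ − T_w⁴) with A = 1.61 m².
T⁴ = P/(εσA) + T_w⁴ = 278/(0.90·5.67×10⁻⁸·1.610) + (274)⁴
    = 3.384×10⁹ + 5.636×10⁹ = 9.020×10⁹ K⁴.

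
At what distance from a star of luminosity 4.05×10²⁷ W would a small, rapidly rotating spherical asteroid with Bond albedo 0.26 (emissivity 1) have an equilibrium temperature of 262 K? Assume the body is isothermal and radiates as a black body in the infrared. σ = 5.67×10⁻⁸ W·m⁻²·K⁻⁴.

d ≈ 4.72×10¹¹ m

For an isothermal black-emitting sphere, (1−a)S·πr² = σ·4πr²·T⁴ ⇒ S = 4σT⁴/(1−a).
S = 4·5.67×10⁻⁸·(262)⁴/0.740 = 1444 W/m².
Flux falls as S = L/(4πd²), so d = √(L/(4πS)) = √(4.05×10²⁷/(4π·1444)).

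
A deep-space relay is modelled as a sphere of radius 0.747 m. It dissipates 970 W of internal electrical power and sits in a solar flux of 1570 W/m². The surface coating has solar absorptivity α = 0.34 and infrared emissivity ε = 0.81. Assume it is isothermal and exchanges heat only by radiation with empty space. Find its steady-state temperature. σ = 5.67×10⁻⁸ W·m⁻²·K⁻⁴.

At steady state, absorbed solar power + internal power = radiated power.
Absorbed: α·S·A_cross = 0.34·1570·1.753 = 935.8 W (cross-section πr²).
Total input = 935.8 + 970 = 1906 W.
Radiated: εσ·A_surf·T⁴ with A_surf = 4πr² = 7.012 m².
T⁴ = 1906/(0.81·5.67×10⁻⁸·7.012) = 5.918×10⁹ K⁴.

T ≈ 277 K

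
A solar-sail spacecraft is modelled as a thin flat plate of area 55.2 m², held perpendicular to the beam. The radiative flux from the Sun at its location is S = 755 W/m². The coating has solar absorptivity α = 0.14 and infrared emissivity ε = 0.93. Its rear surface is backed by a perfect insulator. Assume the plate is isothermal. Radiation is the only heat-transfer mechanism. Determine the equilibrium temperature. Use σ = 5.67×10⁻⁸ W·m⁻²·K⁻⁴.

T ≈ 212 K

At equilibrium, absorbed power = emitted power.
Absorbing cross-section = A = 55.20 m²; emitting surface = A = 55.20 m² (ratio 1).
αS·A_cross = εσ·A_surf·T⁴  ⇒  T⁴ = αS/(ε·1σ).
T⁴ = 0.140·755/(0.93·1·5.67×10⁻⁸) = 2.005×10⁹ K⁴.
T = (2.005×10⁹)^(1/4).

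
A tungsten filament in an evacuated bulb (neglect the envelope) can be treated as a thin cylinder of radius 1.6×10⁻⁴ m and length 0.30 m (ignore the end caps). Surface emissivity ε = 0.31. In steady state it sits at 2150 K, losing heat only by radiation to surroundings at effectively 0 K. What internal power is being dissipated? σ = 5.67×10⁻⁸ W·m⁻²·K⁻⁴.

Steady state: P = εσA T⁴.
A = 2πrL = 3.016×10⁻⁴ m²; T⁴ = (2150)⁴ = 2.137×10¹³ K⁴.
P = 0.31 × 5.67×10⁻⁸ × 3.016×10⁻⁴ × 2.137×10¹³.

P ≈ 113 W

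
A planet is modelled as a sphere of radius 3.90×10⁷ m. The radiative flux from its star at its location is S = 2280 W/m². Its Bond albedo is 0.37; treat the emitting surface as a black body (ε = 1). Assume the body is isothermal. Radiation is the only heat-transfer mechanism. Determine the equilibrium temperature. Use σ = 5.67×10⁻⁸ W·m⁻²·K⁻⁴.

T ≈ 282 K

At equilibrium, absorbed power = emitted power.
Absorbing cross-section = πr² = 4.778×10¹⁵ m²; emitting surface = 4πr² = 1.911×10¹⁶ m² (ratio 4).
(1−a)S·A_cross = εσ·A_surf·T⁴  ⇒  T⁴ = (1−a)S/(4σ).
T⁴ = 0.630·2280/(4·5.67×10⁻⁸) = 6.333×10⁹ K⁴.
T = (6.333×10⁹)^(1/4).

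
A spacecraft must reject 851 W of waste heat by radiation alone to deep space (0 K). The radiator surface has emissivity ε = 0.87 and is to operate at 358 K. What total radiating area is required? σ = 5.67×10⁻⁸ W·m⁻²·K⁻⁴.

A ≈ 1.05 m²

P = εσA T⁴ ⇒ A = P/(εσT⁴).
T⁴ = 1.643×10¹⁰ K⁴.
A = 851/(0.87 × 5.67×10⁻⁸ × 1.643×10¹⁰).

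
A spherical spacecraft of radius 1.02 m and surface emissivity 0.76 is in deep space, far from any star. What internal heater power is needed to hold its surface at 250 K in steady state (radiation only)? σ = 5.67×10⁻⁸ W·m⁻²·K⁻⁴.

P = εσ·4πr²·T⁴.
4πr² = 13.07 m²; T⁴ = 3.906×10⁹ K⁴.
P = 0.76·5.67×10⁻⁸·13.07·3.906×10⁹.

P ≈ 2200 W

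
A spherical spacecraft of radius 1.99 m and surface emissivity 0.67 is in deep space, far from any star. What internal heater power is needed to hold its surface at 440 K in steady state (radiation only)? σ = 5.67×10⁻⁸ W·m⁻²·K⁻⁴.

P = εσ·4πr²·T⁴.
4πr² = 49.76 m²; T⁴ = 3.748×10¹⁰ K⁴.
P = 0.67·5.67×10⁻⁸·49.76·3.748×10¹⁰.

P ≈ 70900 W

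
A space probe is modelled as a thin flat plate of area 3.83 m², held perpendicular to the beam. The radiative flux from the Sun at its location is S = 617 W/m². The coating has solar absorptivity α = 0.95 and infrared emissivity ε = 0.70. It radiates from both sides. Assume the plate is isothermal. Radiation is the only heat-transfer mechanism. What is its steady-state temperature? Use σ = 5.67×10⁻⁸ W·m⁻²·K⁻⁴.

T ≈ 293 K

At equilibrium, absorbed power = emitted power.
Absorbing cross-section = A = 3.830 m²; emitting surface = 2A = 7.660 m² (ratio 2).
αS·A_cross = εσ·A_surf·T⁴  ⇒  T⁴ = αS/(ε·2σ).
T⁴ = 0.950·617/(0.70·2·5.67×10⁻⁸) = 7.384×10⁹ K⁴.
T = (7.384×10⁹)^(1/4).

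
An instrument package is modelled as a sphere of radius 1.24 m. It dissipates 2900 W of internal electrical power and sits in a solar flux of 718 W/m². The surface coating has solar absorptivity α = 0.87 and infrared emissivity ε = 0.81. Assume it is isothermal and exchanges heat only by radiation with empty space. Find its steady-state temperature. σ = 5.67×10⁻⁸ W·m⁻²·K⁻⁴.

T ≈ 286 K

At steady state, absorbed solar power + internal power = radiated power.
Absorbed: α·S·A_cross = 0.87·718·4.831 = 3017 W (cross-section πr²).
Total input = 3017 + 2900 = 5917 W.
Radiated: εσ·A_surf·T⁴ with A_surf = 4πr² = 19.32 m².
T⁴ = 5917/(0.81·5.67×10⁻⁸·19.32) = 6.668×10⁹ K⁴.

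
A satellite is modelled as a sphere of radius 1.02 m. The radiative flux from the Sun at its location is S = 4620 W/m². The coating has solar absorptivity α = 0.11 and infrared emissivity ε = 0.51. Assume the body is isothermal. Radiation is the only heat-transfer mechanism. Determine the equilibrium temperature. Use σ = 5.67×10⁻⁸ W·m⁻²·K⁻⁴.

T ≈ 257 K

At equilibrium, absorbed power = emitted power.
Absorbing cross-section = πr² = 3.269 m²; emitting surface = 4πr² = 13.07 m² (ratio 4).
αS·A_cross = εσ·A_surf·T⁴  ⇒  T⁴ = αS/(ε·4σ).
T⁴ = 0.110·4620/(0.51·4·5.67×10⁻⁸) = 4.394×10⁹ K⁴.
T = (4.394×10⁹)^(1/4).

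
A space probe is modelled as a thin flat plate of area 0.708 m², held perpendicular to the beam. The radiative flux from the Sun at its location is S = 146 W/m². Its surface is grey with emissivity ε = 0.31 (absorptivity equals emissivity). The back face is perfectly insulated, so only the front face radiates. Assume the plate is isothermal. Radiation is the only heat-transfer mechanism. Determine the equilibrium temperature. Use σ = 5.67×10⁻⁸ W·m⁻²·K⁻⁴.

At equilibrium, absorbed power = emitted power.
Absorbing cross-section = A = 0.7080 m²; emitting surface = A = 0.7080 m² (ratio 1).
εS·A_cross = εσ·A_surf·T⁴  ⇒  T⁴ = S/(1σ)   (ε cancels).
T⁴ = 146/(1·5.67×10⁻⁸) = 2.575×10⁹ K⁴.
T = (2.575×10⁹)^(1/4).

T ≈ 225 K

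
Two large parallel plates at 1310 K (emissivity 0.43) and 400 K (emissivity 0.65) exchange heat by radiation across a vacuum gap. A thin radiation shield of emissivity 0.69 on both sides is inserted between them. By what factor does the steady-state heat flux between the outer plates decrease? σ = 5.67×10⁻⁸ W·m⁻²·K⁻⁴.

Without shield: q₀ = σΔ(T⁴)/(1/ε₁+1/ε₂−1) with denominator 2.864.
With shield the two gaps are in series; the resistances add: (1/ε₁+1/ε_s−1)+(1/ε_s+1/ε₂−1) = 2.775+1.988 = 4.763.
Heat-flux ratio q₀/q = 4.763/2.864.

factor ≈ 1.66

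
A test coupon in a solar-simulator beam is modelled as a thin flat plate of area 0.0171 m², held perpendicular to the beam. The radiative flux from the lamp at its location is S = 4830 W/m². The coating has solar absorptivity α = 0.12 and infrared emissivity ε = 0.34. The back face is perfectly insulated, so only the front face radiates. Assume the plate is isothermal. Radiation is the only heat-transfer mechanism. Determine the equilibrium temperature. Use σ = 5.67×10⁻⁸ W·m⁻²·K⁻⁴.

At equilibrium, absorbed power = emitted power.
Absorbing cross-section = A = 0.01710 m²; emitting surface = A = 0.01710 m² (ratio 1).
αS·A_cross = εσ·A_surf·T⁴  ⇒  T⁴ = αS/(ε·1σ).
T⁴ = 0.120·4830/(0.34·1·5.67×10⁻⁸) = 3.007×10¹⁰ K⁴.
T = (3.007×10¹⁰)^(1/4).

T ≈ 416 K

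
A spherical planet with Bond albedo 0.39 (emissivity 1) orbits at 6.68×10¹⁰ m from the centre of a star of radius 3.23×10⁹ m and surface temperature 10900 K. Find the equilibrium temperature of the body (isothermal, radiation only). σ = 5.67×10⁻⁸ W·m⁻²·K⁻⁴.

T ≈ 1500 K

The star's surface emits σT_*⁴; at distance d the flux is S = σT_*⁴(R_*/d)².
S = 5.67×10⁻⁸·(10900)⁴·(3.23×10⁹/6.68×10¹⁰)² = 1.871×10⁶ W/m².
For an isothermal sphere T⁴ = (1−a)S/(4σ) = 5.033×10¹² K⁴.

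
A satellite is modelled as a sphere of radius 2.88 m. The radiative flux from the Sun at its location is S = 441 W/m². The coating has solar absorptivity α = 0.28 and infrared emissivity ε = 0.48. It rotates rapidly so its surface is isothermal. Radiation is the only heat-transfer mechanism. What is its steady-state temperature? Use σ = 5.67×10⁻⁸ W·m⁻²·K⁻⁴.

At equilibrium, absorbed power = emitted power.
Absorbing cross-section = πr² = 26.06 m²; emitting surface = 4πr² = 104.2 m² (ratio 4).
αS·A_cross = εσ·A_surf·T⁴  ⇒  T⁴ = αS/(ε·4σ).
T⁴ = 0.280·441/(0.48·4·5.67×10⁻⁸) = 1.134×10⁹ K⁴.
T = (1.134×10⁹)^(1/4).

T ≈ 184 K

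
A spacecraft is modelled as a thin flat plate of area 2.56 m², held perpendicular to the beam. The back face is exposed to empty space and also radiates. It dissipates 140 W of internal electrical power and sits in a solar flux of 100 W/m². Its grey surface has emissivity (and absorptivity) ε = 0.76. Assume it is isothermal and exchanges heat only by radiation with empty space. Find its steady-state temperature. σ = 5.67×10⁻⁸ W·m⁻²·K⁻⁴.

T ≈ 197 K

At steady state, absorbed solar power + internal power = radiated power.
Absorbed: α·S·A_cross = 0.76·100·2.560 = 194.6 W (cross-section A).
Total input = 194.6 + 140 = 334.6 W.
Radiated: εσ·A_surf·T⁴ with A_surf = 2A = 5.120 m².
T⁴ = 334.6/(0.76·5.67×10⁻⁸·5.120) = 1.516×10⁹ K⁴.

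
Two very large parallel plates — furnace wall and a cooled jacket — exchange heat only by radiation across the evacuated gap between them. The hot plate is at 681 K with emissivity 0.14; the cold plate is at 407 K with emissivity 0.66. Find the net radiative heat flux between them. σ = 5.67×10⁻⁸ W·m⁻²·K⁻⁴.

q ≈ 1390 W/m²

For two infinite grey parallel plates, q = σ(T₁⁴ − T₂⁴)/(1/ε₁ + 1/ε₂ − 1).
T₁⁴ − T₂⁴ = 2.151×10¹¹ − 2.744×10¹⁰ = 1.876×10¹¹ K⁴.
1/ε₁ + 1/ε₂ − 1 = 7.143 + 1.515 − 1 = 7.658.
q = 5.67×10⁻⁸ × 1.876×10¹¹ / 7.658.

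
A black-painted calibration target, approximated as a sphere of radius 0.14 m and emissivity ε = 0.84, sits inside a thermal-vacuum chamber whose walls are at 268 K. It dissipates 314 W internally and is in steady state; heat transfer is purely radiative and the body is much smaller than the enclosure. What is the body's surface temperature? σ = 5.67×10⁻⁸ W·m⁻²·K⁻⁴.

For a small grey body in a large enclosure, net radiated power = εσA(T⁴ − T_w⁴).
Steady state: P = εσA(T⁴ − T_w⁴) with A = 4πr² = 0.2463 m².
T⁴ = P/(εσA) + T_w⁴ = 314/(0.84·5.67×10⁻⁸·0.2463) + (268)⁴
    = 2.677×10¹⁰ + 5.159×10⁹ = 3.193×10¹⁰ K⁴.

T ≈ 423 K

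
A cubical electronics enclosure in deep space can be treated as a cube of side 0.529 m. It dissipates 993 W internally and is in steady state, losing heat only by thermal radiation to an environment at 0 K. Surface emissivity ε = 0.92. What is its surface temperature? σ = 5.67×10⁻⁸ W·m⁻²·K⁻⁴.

T ≈ 326 K

Steady state: internal power = radiated power, P = εσA T⁴.
Radiating area A = 6L² = 1.679 m².
T⁴ = P/(εσA) = 993/(0.92·5.67×10⁻⁸·1.679) = 1.134×10¹⁰ K⁴.
T = (1.134×10¹⁰)^(1/4).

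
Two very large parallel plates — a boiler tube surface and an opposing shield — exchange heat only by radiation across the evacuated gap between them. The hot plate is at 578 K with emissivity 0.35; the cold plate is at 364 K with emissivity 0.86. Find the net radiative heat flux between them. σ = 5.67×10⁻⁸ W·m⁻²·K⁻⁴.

q ≈ 1770 W/m²

For two infinite grey parallel plates, q = σ(T₁⁴ − T₂⁴)/(1/ε₁ + 1/ε₂ − 1).
T₁⁴ − T₂⁴ = 1.116×10¹¹ − 1.756×10¹⁰ = 9.406×10¹⁰ K⁴.
1/ε₁ + 1/ε₂ − 1 = 2.857 + 1.163 − 1 = 3.020.
q = 5.67×10⁻⁸ × 9.406×10¹⁰ / 3.020.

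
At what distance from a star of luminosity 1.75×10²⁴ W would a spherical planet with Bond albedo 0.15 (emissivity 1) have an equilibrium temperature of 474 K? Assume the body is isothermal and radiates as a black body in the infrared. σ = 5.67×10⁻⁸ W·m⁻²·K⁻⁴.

For an isothermal black-emitting sphere, (1−a)S·πr² = σ·4πr²·T⁴ ⇒ S = 4σT⁴/(1−a).
S = 4·5.67×10⁻⁸·(474)⁴/0.850 = 13470 W/m².
Flux falls as S = L/(4πd²), so d = √(L/(4πS)) = √(1.75×10²⁴/(4π·13470)).

d ≈ 3.22×10⁹ m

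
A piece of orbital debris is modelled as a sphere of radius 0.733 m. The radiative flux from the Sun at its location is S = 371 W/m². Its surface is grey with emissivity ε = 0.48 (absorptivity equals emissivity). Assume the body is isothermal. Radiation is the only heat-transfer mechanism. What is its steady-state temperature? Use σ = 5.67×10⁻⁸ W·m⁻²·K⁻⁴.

At equilibrium, absorbed power = emitted power.
Absorbing cross-section = πr² = 1.688 m²; emitting surface = 4πr² = 6.752 m² (ratio 4).
εS·A_cross = εσ·A_surf·T⁴  ⇒  T⁴ = S/(4σ)   (ε cancels).
T⁴ = 371/(4·5.67×10⁻⁸) = 1.636×10⁹ K⁴.
T = (1.636×10⁹)^(1/4).

T ≈ 201 K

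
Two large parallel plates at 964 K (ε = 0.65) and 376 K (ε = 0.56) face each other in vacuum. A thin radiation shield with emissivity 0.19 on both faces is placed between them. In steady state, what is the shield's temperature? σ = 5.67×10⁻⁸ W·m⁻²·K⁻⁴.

In steady state the net flux on the hot side equals that on the cold side.
σ(T₁⁴−T_s⁴)/D₁ = σ(T_s⁴−T₂⁴)/D₂, with D₁ = 1/ε₁+1/ε_s−1 = 5.802, D₂ = 1/ε_s+1/ε₂−1 = 6.049.
Solve for T_s⁴: T_s⁴ = (D₂·T₁⁴ + D₁·T₂⁴)/(D₁+D₂) = 4.506×10¹¹ K⁴.

T_s ≈ 819 K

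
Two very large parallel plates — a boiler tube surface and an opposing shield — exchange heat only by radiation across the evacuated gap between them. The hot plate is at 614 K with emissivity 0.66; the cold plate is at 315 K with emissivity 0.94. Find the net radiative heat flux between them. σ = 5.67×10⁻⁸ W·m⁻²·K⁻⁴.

For two infinite grey parallel plates, q = σ(T₁⁴ − T₂⁴)/(1/ε₁ + 1/ε₂ − 1).
T₁⁴ − T₂⁴ = 1.421×10¹¹ − 9.846×10⁹ = 1.323×10¹¹ K⁴.
1/ε₁ + 1/ε₂ − 1 = 1.515 + 1.064 − 1 = 1.579.
q = 5.67×10⁻⁸ × 1.323×10¹¹ / 1.579.

q ≈ 4750 W/m²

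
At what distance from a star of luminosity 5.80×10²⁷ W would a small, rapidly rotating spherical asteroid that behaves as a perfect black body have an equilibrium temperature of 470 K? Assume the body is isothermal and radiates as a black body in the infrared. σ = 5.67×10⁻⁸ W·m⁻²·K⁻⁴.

d ≈ 2.04×10¹¹ m

For an isothermal black-emitting sphere, (1−a)S·πr² = σ·4πr²·T⁴ ⇒ S = 4σT⁴/(1−a).
S = 4·5.67×10⁻⁸·(470)⁴/1.00 = 11070 W/m².
Flux falls as S = L/(4πd²), so d = √(L/(4πS)) = √(5.80×10²⁷/(4π·11070)).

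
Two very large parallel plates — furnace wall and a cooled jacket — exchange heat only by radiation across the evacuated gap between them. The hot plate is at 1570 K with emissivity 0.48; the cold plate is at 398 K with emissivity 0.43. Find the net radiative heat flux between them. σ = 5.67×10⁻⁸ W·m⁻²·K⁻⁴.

q ≈ 1.01×10⁵ W/m²

For two infinite grey parallel plates, q = σ(T₁⁴ − T₂⁴)/(1/ε₁ + 1/ε₂ − 1).
T₁⁴ − T₂⁴ = 6.076×10¹² − 2.509×10¹⁰ = 6.051×10¹² K⁴.
1/ε₁ + 1/ε₂ − 1 = 2.083 + 2.326 − 1 = 3.409.
q = 5.67×10⁻⁸ × 6.051×10¹² / 3.409.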